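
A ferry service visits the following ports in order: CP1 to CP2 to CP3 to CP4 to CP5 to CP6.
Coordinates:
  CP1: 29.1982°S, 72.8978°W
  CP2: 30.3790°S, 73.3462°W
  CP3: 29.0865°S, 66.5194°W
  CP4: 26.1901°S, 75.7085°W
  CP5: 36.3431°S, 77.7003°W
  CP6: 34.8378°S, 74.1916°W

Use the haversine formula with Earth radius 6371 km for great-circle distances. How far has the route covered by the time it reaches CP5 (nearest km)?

Leg distances:
CP1→CP2: 138.2 km  (cumulative 138.2 km)
CP2→CP3: 674.5 km  (cumulative 812.8 km)
CP3→CP4: 960.4 km  (cumulative 1773.2 km)
CP4→CP5: 1144.6 km  (cumulative 2917.8 km)
Cumulative distance at CP5 ≈ 2918 km.

2918 km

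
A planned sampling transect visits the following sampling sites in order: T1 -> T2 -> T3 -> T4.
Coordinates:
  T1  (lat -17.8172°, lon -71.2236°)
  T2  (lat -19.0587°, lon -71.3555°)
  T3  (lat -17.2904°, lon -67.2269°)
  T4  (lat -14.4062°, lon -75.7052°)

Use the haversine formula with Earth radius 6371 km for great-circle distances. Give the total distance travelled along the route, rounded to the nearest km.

1579 km

Leg distances:
T1→T2: 138.7 km  (cumulative 138.7 km)
T2→T3: 478.4 km  (cumulative 617.2 km)
T3→T4: 961.8 km  (cumulative 1578.9 km)
Total route length ≈ 1579 km.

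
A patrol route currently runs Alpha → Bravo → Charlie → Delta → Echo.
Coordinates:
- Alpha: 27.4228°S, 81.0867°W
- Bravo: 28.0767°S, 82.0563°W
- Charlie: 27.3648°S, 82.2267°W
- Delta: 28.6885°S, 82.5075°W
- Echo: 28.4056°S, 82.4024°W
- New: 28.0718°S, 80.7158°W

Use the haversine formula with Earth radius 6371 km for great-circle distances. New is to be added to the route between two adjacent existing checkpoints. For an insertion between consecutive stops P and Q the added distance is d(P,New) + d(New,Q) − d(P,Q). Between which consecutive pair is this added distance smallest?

Added distance for inserting New between each consecutive pair:
Alpha–Bravo: 92.4 km
Bravo–Charlie: 218.8 km
Charlie–Delta: 206.7 km
Delta–Echo: 324.5 km
Smallest added distance is 92.4 km, inserting between Alpha and Bravo.

between Alpha and Bravo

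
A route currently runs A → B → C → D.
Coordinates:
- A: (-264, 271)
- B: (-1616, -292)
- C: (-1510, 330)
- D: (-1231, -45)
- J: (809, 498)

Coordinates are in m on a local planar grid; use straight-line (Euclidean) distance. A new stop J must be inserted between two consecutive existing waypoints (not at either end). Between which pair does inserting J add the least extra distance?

between A and B

Added distance for inserting J between each consecutive pair:
A–B: 2182.6 m
B–C: 4244.5 m
C–D: 3968.7 m
Smallest added distance is 2182.6 m, inserting between A and B.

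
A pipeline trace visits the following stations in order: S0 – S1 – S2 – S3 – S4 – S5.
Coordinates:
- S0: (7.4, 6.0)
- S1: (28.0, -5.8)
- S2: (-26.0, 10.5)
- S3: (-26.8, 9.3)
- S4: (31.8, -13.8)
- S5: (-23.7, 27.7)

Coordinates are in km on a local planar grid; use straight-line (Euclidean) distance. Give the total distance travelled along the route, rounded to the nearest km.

214 km

Leg distances:
S0→S1: 23.7 km  (cumulative 23.7 km)
S1→S2: 56.4 km  (cumulative 80.1 km)
S2→S3: 1.4 km  (cumulative 81.6 km)
S3→S4: 63.0 km  (cumulative 144.6 km)
S4→S5: 69.3 km  (cumulative 213.9 km)
Total route length ≈ 214 km.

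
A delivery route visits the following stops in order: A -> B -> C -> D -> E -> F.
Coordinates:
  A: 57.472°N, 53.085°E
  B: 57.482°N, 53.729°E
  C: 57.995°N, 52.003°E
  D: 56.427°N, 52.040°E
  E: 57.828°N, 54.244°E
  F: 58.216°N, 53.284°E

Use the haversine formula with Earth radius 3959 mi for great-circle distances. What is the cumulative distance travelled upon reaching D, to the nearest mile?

205 mi

Leg distances:
A→B: 23.9 mi  (cumulative 23.9 mi)
B→C: 72.9 mi  (cumulative 96.8 mi)
C→D: 108.4 mi  (cumulative 205.1 mi)
Cumulative distance at D ≈ 205 mi.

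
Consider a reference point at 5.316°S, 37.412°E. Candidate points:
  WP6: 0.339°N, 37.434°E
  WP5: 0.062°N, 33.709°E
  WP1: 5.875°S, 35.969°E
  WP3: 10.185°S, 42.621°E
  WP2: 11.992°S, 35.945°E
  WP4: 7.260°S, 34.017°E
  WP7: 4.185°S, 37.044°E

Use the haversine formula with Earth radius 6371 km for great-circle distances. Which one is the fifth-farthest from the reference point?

Distances from the reference point (5.316°S, 37.412°E):
WP3: 788.9 km
WP2: 759.6 km
WP5: 725.7 km
WP6: 628.8 km
WP4: 433.0 km
WP1: 171.4 km
WP7: 132.2 km
The fifth-farthest is WP4 at 433.0 km.

WP4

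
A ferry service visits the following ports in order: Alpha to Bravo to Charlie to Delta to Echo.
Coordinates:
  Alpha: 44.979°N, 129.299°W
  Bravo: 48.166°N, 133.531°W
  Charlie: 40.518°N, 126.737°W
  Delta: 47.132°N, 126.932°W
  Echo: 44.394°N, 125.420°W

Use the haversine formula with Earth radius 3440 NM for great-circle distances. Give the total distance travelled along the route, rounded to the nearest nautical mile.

1376 NM

Leg distances:
Alpha→Bravo: 259.0 NM  (cumulative 259.0 NM)
Bravo→Charlie: 543.5 NM  (cumulative 802.5 NM)
Charlie→Delta: 397.2 NM  (cumulative 1199.7 NM)
Delta→Echo: 176.2 NM  (cumulative 1375.9 NM)
Total route length ≈ 1376 NM.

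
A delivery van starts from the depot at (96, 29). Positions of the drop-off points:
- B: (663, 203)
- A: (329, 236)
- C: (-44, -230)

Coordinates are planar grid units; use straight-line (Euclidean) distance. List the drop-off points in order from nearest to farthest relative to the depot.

Computing each straight-line distance from (96, 29):
C (-44, -230): 294.4
A (329, 236): 311.7
B (663, 203): 593.1

C, A, B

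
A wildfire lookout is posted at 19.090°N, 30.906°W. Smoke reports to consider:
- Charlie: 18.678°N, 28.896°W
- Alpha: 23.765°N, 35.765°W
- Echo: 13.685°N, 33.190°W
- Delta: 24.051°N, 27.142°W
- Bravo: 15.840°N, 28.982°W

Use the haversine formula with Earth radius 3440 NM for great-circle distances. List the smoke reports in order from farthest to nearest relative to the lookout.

Distances from the lookout:
Alpha 23.765°N, 35.765°W: 390.5 NM
Delta 24.051°N, 27.142°W: 364.5 NM
Echo 13.685°N, 33.190°W: 350.1 NM
Bravo 15.840°N, 28.982°W: 224.1 NM
Charlie 18.678°N, 28.896°W: 116.8 NM

Alpha, Delta, Echo, Bravo, Charlie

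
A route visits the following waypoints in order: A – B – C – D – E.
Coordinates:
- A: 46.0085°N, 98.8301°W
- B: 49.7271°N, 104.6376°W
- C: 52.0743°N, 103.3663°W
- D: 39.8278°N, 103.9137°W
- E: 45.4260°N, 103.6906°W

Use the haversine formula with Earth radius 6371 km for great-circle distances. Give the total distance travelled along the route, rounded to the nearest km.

Leg distances:
A→B: 598.5 km  (cumulative 598.5 km)
B→C: 275.8 km  (cumulative 874.3 km)
C→D: 1362.4 km  (cumulative 2236.7 km)
D→E: 622.8 km  (cumulative 2859.5 km)
Total route length ≈ 2859 km.

2859 km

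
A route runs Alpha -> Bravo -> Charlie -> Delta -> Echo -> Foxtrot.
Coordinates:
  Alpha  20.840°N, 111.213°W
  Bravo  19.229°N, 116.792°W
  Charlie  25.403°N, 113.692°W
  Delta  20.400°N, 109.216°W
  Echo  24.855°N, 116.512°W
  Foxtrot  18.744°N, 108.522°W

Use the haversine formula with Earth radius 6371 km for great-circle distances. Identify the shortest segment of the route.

Alpha–Bravo

Leg distances:
Alpha→Bravo: 609.7 km
Bravo→Charlie: 756.9 km
Charlie→Delta: 720.7 km
Delta→Echo: 897.6 km
Echo→Foxtrot: 1068.2 km
The shortest leg is Alpha–Bravo at 609.7 km.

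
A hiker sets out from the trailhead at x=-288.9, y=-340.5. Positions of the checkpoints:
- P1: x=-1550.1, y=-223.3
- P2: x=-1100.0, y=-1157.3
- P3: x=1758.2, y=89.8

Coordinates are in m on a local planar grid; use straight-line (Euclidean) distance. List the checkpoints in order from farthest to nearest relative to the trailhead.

P3, P1, P2

Distance from the trailhead at x=-288.9, y=-340.5 to each:
P3 x=1758.2, y=89.8: 2091.8 m
P1 x=-1550.1, y=-223.3: 1266.6 m
P2 x=-1100.0, y=-1157.3: 1151.1 m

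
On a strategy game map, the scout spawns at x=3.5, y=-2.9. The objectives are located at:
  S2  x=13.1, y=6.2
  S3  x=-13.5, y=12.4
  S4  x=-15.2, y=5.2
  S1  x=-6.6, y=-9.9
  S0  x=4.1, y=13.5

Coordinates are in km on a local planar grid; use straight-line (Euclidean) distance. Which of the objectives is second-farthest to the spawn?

S4

Distances from the spawn (x=3.5, y=-2.9):
S3: 22.9 km
S4: 20.4 km
S0: 16.4 km
S2: 13.2 km
S1: 12.3 km
The second-farthest is S4 at 20.4 km.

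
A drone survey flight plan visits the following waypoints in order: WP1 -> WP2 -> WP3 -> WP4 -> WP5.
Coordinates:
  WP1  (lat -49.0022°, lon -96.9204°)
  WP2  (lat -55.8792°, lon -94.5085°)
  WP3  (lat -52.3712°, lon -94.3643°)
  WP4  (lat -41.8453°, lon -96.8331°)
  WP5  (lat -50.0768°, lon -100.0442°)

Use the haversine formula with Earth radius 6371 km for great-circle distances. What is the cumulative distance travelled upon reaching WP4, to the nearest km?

Leg distances:
WP1→WP2: 781.8 km  (cumulative 781.8 km)
WP2→WP3: 390.2 km  (cumulative 1172.0 km)
WP3→WP4: 1185.1 km  (cumulative 2357.1 km)
Cumulative distance at WP4 ≈ 2357 km.

2357 km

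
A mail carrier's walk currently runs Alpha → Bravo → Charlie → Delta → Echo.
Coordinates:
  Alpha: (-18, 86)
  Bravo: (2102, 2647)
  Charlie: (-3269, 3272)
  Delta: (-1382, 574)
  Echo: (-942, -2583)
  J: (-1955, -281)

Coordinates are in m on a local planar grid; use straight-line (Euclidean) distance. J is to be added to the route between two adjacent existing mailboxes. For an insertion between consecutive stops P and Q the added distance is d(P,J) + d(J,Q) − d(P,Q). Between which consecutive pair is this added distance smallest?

Added distance for inserting J between each consecutive pair:
Alpha–Bravo: 3650.1 m
Bravo–Charlie: 3384.2 m
Charlie–Delta: 1525.0 m
Delta–Echo: 356.8 m
Smallest added distance is 356.8 m, inserting between Delta and Echo.

between Delta and Echo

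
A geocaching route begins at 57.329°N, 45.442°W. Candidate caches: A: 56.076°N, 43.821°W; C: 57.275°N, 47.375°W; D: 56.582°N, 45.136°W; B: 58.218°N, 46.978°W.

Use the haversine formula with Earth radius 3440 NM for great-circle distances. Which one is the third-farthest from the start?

C

Distances from the start (57.329°N, 45.442°W):
A: 92.3 NM
B: 72.6 NM
C: 62.8 NM
D: 46.0 NM
The third-farthest is C at 62.8 NM.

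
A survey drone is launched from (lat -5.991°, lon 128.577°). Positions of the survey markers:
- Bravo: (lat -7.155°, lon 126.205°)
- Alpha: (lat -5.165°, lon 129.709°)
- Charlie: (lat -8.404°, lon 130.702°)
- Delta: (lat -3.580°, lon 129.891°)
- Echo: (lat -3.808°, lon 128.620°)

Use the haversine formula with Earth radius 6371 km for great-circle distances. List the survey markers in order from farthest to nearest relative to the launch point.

Charlie, Delta, Bravo, Echo, Alpha

Distances from the launch point:
Charlie (lat -8.404°, lon 130.702°): 356.3 km
Delta (lat -3.580°, lon 129.891°): 305.1 km
Bravo (lat -7.155°, lon 126.205°): 292.2 km
Echo (lat -3.808°, lon 128.620°): 242.8 km
Alpha (lat -5.165°, lon 129.709°): 155.3 km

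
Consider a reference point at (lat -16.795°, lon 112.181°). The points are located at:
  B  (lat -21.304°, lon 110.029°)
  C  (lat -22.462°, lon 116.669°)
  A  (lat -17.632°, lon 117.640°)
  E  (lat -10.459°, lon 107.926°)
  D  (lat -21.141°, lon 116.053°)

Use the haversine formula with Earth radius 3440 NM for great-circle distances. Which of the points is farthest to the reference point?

E

Distances from the reference point ((lat -16.795°, lon 112.181°)):
E: 454.2 NM
C: 424.4 NM
D: 341.2 NM
A: 317.1 NM
B: 297.0 NM
The farthest is E at 454.2 NM.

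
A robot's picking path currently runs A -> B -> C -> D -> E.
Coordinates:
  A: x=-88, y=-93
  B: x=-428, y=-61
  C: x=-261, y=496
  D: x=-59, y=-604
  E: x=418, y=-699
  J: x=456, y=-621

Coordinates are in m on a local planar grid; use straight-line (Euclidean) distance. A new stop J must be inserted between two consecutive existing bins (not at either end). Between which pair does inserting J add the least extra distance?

Added distance for inserting J between each consecutive pair:
A–B: 1463.0 m
B–C: 1792.3 m
C–D: 724.2 m
D–E: 115.7 m
Smallest added distance is 115.7 m, inserting between D and E.

between D and E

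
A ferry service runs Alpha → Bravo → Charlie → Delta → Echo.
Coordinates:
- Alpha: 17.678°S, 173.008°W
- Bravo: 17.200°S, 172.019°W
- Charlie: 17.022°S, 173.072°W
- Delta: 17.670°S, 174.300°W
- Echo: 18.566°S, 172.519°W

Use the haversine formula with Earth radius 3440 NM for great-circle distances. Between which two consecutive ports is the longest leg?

Leg distances:
Alpha→Bravo: 63.5 NM
Bravo→Charlie: 61.4 NM
Charlie→Delta: 80.4 NM
Delta→Echo: 115.0 NM
The longest leg is Delta–Echo at 115.0 NM.

Delta–Echo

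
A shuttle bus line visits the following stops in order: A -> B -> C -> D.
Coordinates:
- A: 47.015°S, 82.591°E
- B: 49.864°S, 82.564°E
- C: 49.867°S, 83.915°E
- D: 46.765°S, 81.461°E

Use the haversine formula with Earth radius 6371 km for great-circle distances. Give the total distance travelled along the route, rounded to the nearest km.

803 km

Leg distances:
A→B: 316.8 km  (cumulative 316.8 km)
B→C: 96.8 km  (cumulative 413.6 km)
C→D: 389.7 km  (cumulative 803.3 km)
Total route length ≈ 803 km.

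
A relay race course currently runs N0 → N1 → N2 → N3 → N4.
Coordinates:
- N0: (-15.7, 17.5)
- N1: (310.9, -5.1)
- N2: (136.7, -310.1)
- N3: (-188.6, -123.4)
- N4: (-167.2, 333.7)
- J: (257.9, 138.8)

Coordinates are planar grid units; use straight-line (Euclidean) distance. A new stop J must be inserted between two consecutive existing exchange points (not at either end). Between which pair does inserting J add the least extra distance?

between N0 and N1

Added distance for inserting J between each consecutive pair:
N0–N1: 125.3
N1–N2: 267.1
N2–N3: 607.7
N3–N4: 527.8
Smallest added distance is 125.3, inserting between N0 and N1.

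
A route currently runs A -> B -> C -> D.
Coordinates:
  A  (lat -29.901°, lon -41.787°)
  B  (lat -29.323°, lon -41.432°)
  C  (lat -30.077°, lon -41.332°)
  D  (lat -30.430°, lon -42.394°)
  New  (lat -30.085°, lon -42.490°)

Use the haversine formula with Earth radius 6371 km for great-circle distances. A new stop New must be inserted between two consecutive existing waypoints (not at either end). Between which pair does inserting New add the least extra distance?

Added distance for inserting New between each consecutive pair:
A–B: 130.6 km
B–C: 159.8 km
C–D: 41.6 km
Smallest added distance is 41.6 km, inserting between C and D.

between C and D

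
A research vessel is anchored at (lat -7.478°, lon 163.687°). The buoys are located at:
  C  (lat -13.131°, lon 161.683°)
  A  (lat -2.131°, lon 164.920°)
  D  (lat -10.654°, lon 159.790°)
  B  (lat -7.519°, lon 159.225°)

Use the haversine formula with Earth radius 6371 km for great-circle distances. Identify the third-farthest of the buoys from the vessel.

D

Distances from the vessel ((lat -7.478°, lon 163.687°)):
C: 665.7 km
A: 610.0 km
D: 554.8 km
B: 491.9 km
The third-farthest is D at 554.8 km.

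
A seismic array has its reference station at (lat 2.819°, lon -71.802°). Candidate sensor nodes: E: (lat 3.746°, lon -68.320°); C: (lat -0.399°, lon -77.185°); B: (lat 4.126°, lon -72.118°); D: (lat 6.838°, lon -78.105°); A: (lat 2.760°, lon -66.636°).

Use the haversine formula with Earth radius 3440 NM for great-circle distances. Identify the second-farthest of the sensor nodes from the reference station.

C

Distances from the reference station ((lat 2.819°, lon -71.802°)):
D: 447.6 NM
C: 376.4 NM
A: 309.8 NM
E: 216.0 NM
B: 80.7 NM
The second-farthest is C at 376.4 NM.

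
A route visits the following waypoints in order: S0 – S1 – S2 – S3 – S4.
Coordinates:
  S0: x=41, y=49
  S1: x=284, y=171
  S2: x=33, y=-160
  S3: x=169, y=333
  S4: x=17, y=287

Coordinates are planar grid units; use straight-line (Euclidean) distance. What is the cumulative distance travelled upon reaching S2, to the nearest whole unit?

687

Leg distances:
S0→S1: 271.9  (cumulative 271.9)
S1→S2: 415.4  (cumulative 687.3)
Cumulative distance at S2 ≈ 687.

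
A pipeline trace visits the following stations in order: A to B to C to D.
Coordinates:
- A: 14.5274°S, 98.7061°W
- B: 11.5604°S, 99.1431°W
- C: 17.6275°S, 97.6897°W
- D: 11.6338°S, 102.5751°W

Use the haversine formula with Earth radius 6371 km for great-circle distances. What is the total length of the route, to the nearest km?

Leg distances:
A→B: 333.3 km  (cumulative 333.3 km)
B→C: 692.5 km  (cumulative 1025.8 km)
C→D: 848.6 km  (cumulative 1874.4 km)
Total route length ≈ 1874 km.

1874 km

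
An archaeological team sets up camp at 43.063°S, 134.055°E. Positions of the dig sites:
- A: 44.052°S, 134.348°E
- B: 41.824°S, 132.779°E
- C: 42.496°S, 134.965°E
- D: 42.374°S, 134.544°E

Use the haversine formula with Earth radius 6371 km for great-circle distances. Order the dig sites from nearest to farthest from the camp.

Distances from the camp:
D 42.374°S, 134.544°E: 86.4 km
C 42.496°S, 134.965°E: 97.4 km
A 44.052°S, 134.348°E: 112.5 km
B 41.824°S, 132.779°E: 173.0 km

D, C, A, B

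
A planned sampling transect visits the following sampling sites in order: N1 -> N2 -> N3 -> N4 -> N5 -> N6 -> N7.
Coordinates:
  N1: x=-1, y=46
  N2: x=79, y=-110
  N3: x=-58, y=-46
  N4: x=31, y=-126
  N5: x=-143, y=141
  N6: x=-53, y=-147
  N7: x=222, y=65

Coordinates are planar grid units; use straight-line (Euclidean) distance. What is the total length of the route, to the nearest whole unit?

Leg distances:
N1→N2: 175.3  (cumulative 175.3)
N2→N3: 151.2  (cumulative 326.5)
N3→N4: 119.7  (cumulative 446.2)
N4→N5: 318.7  (cumulative 764.9)
N5→N6: 301.7  (cumulative 1066.6)
N6→N7: 347.2  (cumulative 1413.9)
Total route length ≈ 1414.

1414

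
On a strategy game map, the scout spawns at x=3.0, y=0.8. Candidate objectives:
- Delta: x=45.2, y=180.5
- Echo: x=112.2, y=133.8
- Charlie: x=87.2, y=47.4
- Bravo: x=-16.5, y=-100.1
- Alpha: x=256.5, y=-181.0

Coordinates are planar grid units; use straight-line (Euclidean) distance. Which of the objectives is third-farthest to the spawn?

Distance to each, sorted:
Alpha: 312.0
Delta: 184.6
Echo: 172.1
Bravo: 102.8
Charlie: 96.2
The third-farthest is Echo at 172.1.

Echo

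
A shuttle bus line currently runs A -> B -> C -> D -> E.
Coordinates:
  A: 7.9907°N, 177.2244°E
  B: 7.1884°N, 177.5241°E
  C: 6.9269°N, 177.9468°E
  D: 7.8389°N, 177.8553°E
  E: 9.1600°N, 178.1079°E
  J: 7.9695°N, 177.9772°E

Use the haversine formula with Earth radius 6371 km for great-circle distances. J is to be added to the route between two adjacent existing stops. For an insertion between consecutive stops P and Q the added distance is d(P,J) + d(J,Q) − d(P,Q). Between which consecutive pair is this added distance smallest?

between D and E

Added distance for inserting J between each consecutive pair:
A–B: 88.0 km
B–C: 161.2 km
C–D: 33.8 km
D–E: 3.4 km
Smallest added distance is 3.4 km, inserting between D and E.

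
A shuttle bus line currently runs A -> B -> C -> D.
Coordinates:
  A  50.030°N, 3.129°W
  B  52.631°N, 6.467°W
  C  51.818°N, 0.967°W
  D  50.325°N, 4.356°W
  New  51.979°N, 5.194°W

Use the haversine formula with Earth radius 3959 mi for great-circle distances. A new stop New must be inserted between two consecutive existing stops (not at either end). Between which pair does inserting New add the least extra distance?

between A and B

Added distance for inserting New between each consecutive pair:
A–B: 1.7 mi
B–C: 11.3 mi
C–D: 120.8 mi
Smallest added distance is 1.7 mi, inserting between A and B.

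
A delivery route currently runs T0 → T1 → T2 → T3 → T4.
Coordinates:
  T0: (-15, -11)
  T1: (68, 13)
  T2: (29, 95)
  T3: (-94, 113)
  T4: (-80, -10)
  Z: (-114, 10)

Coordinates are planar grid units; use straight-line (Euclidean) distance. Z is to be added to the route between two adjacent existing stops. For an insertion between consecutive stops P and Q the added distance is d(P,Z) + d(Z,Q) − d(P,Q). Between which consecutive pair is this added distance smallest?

between T3 and T4

Added distance for inserting Z between each consecutive pair:
T0–T1: 196.8
T1–T2: 257.6
T2–T3: 147.0
T3–T4: 20.6
Smallest added distance is 20.6, inserting between T3 and T4.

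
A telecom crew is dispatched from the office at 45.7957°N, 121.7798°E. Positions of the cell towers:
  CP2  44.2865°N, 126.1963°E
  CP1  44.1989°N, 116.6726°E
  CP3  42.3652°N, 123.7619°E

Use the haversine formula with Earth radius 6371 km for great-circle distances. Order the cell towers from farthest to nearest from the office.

CP1, CP3, CP2

Distance from the office at 45.7957°N, 121.7798°E to each:
CP1 44.1989°N, 116.6726°E: 439.0 km
CP3 42.3652°N, 123.7619°E: 413.0 km
CP2 44.2865°N, 126.1963°E: 385.4 km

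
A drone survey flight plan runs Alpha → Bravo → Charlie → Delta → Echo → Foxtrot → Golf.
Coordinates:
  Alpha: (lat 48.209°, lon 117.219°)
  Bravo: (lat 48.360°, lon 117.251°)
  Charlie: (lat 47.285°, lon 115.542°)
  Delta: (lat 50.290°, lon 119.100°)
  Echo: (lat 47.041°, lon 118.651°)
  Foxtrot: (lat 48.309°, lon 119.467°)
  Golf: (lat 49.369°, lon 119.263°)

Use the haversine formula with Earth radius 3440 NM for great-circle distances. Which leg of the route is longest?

Charlie–Delta

Leg distances:
Alpha→Bravo: 9.2 NM
Bravo→Charlie: 94.4 NM
Charlie→Delta: 228.8 NM
Delta→Echo: 195.9 NM
Echo→Foxtrot: 83.0 NM
Foxtrot→Golf: 64.2 NM
The longest leg is Charlie–Delta at 228.8 NM.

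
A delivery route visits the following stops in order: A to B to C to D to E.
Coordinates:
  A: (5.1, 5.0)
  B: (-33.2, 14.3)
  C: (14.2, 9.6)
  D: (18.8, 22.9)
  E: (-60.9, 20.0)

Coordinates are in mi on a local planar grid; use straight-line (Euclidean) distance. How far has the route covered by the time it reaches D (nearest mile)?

Leg distances:
A→B: 39.4 mi  (cumulative 39.4 mi)
B→C: 47.6 mi  (cumulative 87.0 mi)
C→D: 14.1 mi  (cumulative 101.1 mi)
Cumulative distance at D ≈ 101 mi.

101 mi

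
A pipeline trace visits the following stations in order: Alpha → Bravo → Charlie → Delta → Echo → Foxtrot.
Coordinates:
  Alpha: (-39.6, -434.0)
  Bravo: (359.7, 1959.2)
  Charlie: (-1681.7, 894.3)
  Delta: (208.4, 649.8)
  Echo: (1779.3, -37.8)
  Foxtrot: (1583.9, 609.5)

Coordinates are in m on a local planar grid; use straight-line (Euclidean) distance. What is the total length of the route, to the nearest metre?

Leg distances:
Alpha→Bravo: 2426.3 m  (cumulative 2426.3 m)
Bravo→Charlie: 2302.5 m  (cumulative 4728.7 m)
Charlie→Delta: 1905.8 m  (cumulative 6634.6 m)
Delta→Echo: 1714.8 m  (cumulative 8349.4 m)
Echo→Foxtrot: 676.1 m  (cumulative 9025.5 m)
Total route length ≈ 9026 m.

9026 m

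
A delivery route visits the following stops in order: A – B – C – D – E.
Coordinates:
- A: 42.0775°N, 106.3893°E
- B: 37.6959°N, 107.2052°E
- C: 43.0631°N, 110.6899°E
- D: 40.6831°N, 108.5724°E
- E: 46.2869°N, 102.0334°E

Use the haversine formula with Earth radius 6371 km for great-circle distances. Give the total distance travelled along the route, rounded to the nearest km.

Leg distances:
A→B: 492.2 km  (cumulative 492.2 km)
B→C: 665.6 km  (cumulative 1157.8 km)
C→D: 317.4 km  (cumulative 1475.2 km)
D→E: 815.9 km  (cumulative 2291.1 km)
Total route length ≈ 2291 km.

2291 km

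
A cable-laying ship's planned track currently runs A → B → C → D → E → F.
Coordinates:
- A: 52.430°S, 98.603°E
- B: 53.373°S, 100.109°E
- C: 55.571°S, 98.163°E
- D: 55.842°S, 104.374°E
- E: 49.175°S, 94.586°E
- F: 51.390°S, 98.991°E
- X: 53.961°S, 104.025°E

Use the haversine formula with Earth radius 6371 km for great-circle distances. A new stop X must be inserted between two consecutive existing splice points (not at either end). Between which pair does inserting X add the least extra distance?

Added distance for inserting X between each consecutive pair:
A–B: 519.7 km
B–C: 407.6 km
C–D: 236.5 km
D–E: 58.7 km
E–F: 886.1 km
Smallest added distance is 58.7 km, inserting between D and E.

between D and E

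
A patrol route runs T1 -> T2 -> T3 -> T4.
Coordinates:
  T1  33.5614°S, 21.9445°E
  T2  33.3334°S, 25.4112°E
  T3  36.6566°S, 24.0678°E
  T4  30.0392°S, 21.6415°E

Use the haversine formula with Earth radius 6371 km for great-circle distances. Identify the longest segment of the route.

Leg distances:
T1→T2: 322.6 km
T2→T3: 389.2 km
T3→T4: 769.5 km
The longest leg is T3–T4 at 769.5 km.

T3–T4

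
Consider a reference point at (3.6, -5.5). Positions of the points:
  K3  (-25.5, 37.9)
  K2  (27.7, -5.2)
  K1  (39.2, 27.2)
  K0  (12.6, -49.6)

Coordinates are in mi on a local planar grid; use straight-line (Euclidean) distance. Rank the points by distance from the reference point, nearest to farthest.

Computing each straight-line distance from (3.6, -5.5):
K2 (27.7, -5.2): 24.1 mi
K0 (12.6, -49.6): 45.0 mi
K1 (39.2, 27.2): 48.3 mi
K3 (-25.5, 37.9): 52.3 mi

K2, K0, K1, K3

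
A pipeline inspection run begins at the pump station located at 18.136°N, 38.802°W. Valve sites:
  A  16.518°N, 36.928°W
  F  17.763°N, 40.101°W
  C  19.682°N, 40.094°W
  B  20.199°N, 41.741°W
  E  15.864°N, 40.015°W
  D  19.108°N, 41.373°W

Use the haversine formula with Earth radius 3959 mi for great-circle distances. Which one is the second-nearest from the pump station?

C

Distances from the pump station (18.136°N, 38.802°W):
F: 89.2 mi
C: 136.2 mi
A: 166.7 mi
E: 176.3 mi
D: 181.2 mi
B: 239.0 mi
The second-nearest is C at 136.2 mi.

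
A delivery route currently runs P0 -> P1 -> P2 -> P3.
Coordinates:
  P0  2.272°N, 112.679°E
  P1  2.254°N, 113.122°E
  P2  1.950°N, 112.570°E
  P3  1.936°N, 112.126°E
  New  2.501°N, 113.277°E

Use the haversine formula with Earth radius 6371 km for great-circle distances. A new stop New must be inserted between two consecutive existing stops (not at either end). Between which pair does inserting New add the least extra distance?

between P0 and P1

Added distance for inserting New between each consecutive pair:
P0–P1: 54.3 km
P1–P2: 62.0 km
P2–P3: 192.7 km
Smallest added distance is 54.3 km, inserting between P0 and P1.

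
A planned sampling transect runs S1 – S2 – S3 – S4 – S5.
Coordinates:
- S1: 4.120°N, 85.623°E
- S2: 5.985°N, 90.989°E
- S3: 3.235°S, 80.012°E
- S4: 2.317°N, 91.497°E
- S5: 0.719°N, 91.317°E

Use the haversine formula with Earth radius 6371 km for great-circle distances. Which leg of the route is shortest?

S4–S5

Leg distances:
S1→S2: 629.5 km
S2→S3: 1592.7 km
S3→S4: 1418.0 km
S4→S5: 178.8 km
The shortest leg is S4–S5 at 178.8 km.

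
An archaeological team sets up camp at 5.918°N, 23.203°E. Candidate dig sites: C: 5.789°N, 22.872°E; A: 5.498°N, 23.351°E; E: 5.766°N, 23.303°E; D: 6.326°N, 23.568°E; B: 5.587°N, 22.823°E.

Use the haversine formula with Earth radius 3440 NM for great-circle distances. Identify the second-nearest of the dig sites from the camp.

C

Distance to each, sorted:
E: 10.9 NM
C: 21.2 NM
A: 26.7 NM
B: 30.2 NM
D: 32.8 NM
The second-nearest is C at 21.2 NM.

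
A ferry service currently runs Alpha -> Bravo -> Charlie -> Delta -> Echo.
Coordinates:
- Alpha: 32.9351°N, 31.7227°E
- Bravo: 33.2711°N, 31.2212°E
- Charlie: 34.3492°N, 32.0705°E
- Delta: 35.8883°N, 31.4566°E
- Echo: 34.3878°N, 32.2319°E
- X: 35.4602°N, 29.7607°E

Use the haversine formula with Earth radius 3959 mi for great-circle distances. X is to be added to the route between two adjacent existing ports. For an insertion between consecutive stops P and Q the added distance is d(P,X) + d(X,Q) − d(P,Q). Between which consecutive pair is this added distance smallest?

Added distance for inserting X between each consecutive pair:
Alpha–Bravo: 342.9 mi
Bravo–Charlie: 235.4 mi
Charlie–Delta: 139.6 mi
Delta–Echo: 145.5 mi
Smallest added distance is 139.6 mi, inserting between Charlie and Delta.

between Charlie and Delta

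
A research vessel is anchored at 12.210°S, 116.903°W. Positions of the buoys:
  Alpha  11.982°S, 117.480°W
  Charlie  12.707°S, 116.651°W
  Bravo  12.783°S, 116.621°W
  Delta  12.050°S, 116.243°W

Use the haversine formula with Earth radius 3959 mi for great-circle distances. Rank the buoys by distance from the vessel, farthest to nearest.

Delta, Bravo, Alpha, Charlie

Distance from the vessel at 12.210°S, 116.903°W to each:
Delta 12.050°S, 116.243°W: 45.9 mi
Bravo 12.783°S, 116.621°W: 43.9 mi
Alpha 11.982°S, 117.480°W: 42.0 mi
Charlie 12.707°S, 116.651°W: 38.3 mi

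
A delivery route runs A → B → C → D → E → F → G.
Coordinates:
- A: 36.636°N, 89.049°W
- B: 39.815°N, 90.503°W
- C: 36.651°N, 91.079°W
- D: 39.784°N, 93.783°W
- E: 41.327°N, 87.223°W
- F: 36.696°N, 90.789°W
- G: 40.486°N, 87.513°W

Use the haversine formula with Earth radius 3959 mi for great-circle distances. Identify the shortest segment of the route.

Leg distances:
A→B: 233.4 mi
B→C: 220.8 mi
C→D: 261.5 mi
D→E: 360.4 mi
E→F: 372.8 mi
F→G: 316.0 mi
The shortest leg is B–C at 220.8 mi.

B–C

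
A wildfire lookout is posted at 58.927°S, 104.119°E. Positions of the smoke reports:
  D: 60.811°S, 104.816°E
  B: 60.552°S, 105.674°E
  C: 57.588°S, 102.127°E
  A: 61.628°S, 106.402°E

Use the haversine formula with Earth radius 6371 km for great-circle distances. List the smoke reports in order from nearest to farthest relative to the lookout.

C, B, D, A

Distance from the lookout at 58.927°S, 104.119°E to each:
C 57.588°S, 102.127°E: 189.1 km
B 60.552°S, 105.674°E: 200.6 km
D 60.811°S, 104.816°E: 213.1 km
A 61.628°S, 106.402°E: 325.6 km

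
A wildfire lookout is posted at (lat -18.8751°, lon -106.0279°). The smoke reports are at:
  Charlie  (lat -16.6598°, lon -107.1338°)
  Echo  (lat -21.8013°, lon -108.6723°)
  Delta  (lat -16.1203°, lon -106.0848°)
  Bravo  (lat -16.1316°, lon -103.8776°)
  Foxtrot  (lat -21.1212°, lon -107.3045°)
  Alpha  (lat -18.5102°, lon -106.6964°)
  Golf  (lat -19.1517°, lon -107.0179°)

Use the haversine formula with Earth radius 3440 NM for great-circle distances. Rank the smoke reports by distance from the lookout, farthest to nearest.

Computing each great-circle distance from (lat -18.8751°, lon -106.0279°):
Echo (lat -21.8013°, lon -108.6723°): 230.3 NM
Bravo (lat -16.1316°, lon -103.8776°): 205.6 NM
Delta (lat -16.1203°, lon -106.0848°): 165.4 NM
Foxtrot (lat -21.1212°, lon -107.3045°): 152.9 NM
Charlie (lat -16.6598°, lon -107.1338°): 147.3 NM
Golf (lat -19.1517°, lon -107.0179°): 58.6 NM
Alpha (lat -18.5102°, lon -106.6964°): 43.9 NM

Echo, Bravo, Delta, Foxtrot, Charlie, Golf, Alpha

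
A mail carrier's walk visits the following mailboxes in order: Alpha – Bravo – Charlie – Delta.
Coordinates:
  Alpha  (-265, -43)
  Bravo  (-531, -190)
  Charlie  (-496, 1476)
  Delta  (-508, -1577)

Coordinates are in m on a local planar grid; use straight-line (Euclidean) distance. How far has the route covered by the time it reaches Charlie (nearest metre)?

Leg distances:
Alpha→Bravo: 303.9 m  (cumulative 303.9 m)
Bravo→Charlie: 1666.4 m  (cumulative 1970.3 m)
Cumulative distance at Charlie ≈ 1970 m.

1970 m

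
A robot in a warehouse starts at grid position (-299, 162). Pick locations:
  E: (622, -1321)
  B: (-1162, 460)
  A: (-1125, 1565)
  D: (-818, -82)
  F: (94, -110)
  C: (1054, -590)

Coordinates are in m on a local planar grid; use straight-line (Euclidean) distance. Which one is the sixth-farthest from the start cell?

Distances from the start cell ((-299, 162)):
E: 1745.7 m
A: 1628.1 m
C: 1547.9 m
B: 913.0 m
D: 573.5 m
F: 477.9 m
The sixth-farthest is F at 477.9 m.

F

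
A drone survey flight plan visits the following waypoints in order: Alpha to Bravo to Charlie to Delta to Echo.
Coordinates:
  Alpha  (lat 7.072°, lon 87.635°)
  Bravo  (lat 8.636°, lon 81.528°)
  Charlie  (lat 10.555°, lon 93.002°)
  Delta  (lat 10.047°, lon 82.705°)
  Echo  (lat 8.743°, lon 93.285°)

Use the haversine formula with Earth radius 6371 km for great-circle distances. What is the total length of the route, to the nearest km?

Leg distances:
Alpha→Bravo: 694.8 km  (cumulative 694.8 km)
Bravo→Charlie: 1275.8 km  (cumulative 1970.6 km)
Charlie→Delta: 1127.9 km  (cumulative 3098.5 km)
Delta→Echo: 1169.6 km  (cumulative 4268.1 km)
Total route length ≈ 4268 km.

4268 km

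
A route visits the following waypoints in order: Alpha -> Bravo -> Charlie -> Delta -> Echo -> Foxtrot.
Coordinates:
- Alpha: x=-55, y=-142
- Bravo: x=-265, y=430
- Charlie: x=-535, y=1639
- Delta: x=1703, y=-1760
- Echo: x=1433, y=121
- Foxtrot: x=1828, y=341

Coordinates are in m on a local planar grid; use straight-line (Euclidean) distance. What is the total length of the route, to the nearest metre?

8270 m

Leg distances:
Alpha→Bravo: 609.3 m  (cumulative 609.3 m)
Bravo→Charlie: 1238.8 m  (cumulative 1848.1 m)
Charlie→Delta: 4069.6 m  (cumulative 5917.7 m)
Delta→Echo: 1900.3 m  (cumulative 7818.0 m)
Echo→Foxtrot: 452.1 m  (cumulative 8270.2 m)
Total route length ≈ 8270 m.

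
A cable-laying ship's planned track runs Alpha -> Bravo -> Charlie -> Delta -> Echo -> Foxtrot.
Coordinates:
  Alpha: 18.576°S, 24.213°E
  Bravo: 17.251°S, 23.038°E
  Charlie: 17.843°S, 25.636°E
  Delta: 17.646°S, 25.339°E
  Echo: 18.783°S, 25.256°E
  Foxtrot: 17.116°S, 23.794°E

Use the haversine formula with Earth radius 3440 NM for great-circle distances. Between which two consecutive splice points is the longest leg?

Leg distances:
Alpha→Bravo: 104.1 NM
Bravo→Charlie: 152.9 NM
Charlie→Delta: 20.7 NM
Delta→Echo: 68.4 NM
Echo→Foxtrot: 130.3 NM
The longest leg is Bravo–Charlie at 152.9 NM.

Bravo–Charlie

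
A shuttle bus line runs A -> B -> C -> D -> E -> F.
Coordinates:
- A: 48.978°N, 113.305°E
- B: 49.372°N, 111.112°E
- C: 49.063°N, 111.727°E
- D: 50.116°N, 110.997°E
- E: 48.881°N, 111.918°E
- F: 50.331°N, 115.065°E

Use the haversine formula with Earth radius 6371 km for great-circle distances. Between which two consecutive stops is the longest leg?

Leg distances:
A→B: 165.3 km
B→C: 56.4 km
C→D: 128.4 km
D→E: 152.6 km
E→F: 278.2 km
The longest leg is E–F at 278.2 km.

E–F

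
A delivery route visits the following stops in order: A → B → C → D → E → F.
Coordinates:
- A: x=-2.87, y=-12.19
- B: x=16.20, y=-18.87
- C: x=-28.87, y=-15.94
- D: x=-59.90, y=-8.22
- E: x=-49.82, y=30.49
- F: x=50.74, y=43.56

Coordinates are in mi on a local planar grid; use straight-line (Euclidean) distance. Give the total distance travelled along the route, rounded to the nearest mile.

239 mi

Leg distances:
A→B: 20.2 mi  (cumulative 20.2 mi)
B→C: 45.2 mi  (cumulative 65.4 mi)
C→D: 32.0 mi  (cumulative 97.3 mi)
D→E: 40.0 mi  (cumulative 137.3 mi)
E→F: 101.4 mi  (cumulative 238.8 mi)
Total route length ≈ 239 mi.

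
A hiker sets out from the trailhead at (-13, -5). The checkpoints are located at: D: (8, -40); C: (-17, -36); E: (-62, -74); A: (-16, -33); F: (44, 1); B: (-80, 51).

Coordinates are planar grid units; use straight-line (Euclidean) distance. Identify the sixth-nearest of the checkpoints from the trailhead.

B

Distances from the trailhead ((-13, -5)):
A: 28.2
C: 31.3
D: 40.8
F: 57.3
E: 84.6
B: 87.3
The sixth-nearest is B at 87.3.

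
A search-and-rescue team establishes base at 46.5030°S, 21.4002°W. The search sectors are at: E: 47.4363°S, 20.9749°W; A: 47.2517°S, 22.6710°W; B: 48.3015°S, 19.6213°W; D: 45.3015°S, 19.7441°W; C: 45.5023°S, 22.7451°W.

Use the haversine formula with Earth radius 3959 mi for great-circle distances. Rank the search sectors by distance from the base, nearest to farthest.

Distance from the base at 46.5030°S, 21.4002°W to each:
E 47.4363°S, 20.9749°W: 67.5 mi
A 47.2517°S, 22.6710°W: 79.2 mi
C 45.5023°S, 22.7451°W: 94.6 mi
D 45.3015°S, 19.7441°W: 115.0 mi
B 48.3015°S, 19.6213°W: 149.5 mi

E, A, C, D, B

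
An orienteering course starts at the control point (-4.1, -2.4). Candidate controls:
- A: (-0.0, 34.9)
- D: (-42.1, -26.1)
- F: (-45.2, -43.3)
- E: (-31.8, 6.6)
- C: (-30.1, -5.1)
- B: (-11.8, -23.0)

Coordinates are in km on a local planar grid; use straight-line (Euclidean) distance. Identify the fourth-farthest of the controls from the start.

Distance to each, sorted:
F: 58.0 km
D: 44.8 km
A: 37.5 km
E: 29.1 km
C: 26.1 km
B: 22.0 km
The fourth-farthest is E at 29.1 km.

E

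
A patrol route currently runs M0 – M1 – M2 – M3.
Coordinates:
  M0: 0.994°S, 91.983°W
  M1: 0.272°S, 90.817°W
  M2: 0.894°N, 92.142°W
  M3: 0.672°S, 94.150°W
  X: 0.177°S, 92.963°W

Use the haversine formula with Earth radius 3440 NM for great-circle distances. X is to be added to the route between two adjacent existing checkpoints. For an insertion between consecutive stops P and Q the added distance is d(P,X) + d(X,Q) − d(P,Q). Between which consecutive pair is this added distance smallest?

Added distance for inserting X between each consecutive pair:
M0–M1: 123.2 NM
M1–M2: 104.0 NM
M2–M3: 5.3 NM
Smallest added distance is 5.3 NM, inserting between M2 and M3.

between M2 and M3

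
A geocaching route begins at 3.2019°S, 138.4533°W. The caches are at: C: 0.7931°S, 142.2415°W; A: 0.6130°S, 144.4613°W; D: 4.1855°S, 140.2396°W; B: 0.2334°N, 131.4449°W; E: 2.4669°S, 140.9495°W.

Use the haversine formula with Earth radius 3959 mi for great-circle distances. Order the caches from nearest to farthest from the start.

D, E, C, A, B

Computing each great-circle distance from 3.2019°S, 138.4533°W:
D 4.1855°S, 140.2396°W: 140.7 mi
E 2.4669°S, 140.9495°W: 179.6 mi
C 0.7931°S, 142.2415°W: 310.0 mi
A 0.6130°S, 144.4613°W: 451.8 mi
B 0.2334°N, 131.4449°W: 539.1 mi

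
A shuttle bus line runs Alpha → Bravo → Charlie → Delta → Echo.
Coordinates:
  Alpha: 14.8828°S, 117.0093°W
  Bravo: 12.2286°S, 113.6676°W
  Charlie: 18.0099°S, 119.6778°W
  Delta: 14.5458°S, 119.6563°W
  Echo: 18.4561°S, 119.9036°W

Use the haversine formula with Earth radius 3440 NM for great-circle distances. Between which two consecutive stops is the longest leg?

Bravo–Charlie

Leg distances:
Alpha→Bravo: 251.8 NM
Bravo→Charlie: 491.6 NM
Charlie→Delta: 208.0 NM
Delta→Echo: 235.2 NM
The longest leg is Bravo–Charlie at 491.6 NM.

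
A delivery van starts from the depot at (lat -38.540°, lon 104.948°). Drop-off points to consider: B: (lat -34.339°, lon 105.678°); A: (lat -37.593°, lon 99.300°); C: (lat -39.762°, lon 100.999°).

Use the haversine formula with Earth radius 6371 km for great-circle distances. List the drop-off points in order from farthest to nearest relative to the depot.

Distances from the depot:
A (lat -37.593°, lon 99.300°): 505.4 km
B (lat -34.339°, lon 105.678°): 471.7 km
C (lat -39.762°, lon 100.999°): 366.6 km

A, B, C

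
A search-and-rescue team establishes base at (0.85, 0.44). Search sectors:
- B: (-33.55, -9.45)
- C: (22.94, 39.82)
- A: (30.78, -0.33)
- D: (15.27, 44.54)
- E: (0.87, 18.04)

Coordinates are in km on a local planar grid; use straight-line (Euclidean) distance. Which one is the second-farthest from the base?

Distances from the base ((0.85, 0.44)):
D: 46.4 km
C: 45.2 km
B: 35.8 km
A: 29.9 km
E: 17.6 km
The second-farthest is C at 45.2 km.

C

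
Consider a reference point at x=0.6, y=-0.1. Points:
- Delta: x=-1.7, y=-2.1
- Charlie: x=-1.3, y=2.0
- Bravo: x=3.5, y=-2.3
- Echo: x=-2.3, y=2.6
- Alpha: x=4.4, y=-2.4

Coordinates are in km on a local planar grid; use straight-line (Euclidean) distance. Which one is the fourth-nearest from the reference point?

Echo

Distances from the reference point (x=0.6, y=-0.1):
Charlie: 2.8 km
Delta: 3.0 km
Bravo: 3.6 km
Echo: 4.0 km
Alpha: 4.4 km
The fourth-nearest is Echo at 4.0 km.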